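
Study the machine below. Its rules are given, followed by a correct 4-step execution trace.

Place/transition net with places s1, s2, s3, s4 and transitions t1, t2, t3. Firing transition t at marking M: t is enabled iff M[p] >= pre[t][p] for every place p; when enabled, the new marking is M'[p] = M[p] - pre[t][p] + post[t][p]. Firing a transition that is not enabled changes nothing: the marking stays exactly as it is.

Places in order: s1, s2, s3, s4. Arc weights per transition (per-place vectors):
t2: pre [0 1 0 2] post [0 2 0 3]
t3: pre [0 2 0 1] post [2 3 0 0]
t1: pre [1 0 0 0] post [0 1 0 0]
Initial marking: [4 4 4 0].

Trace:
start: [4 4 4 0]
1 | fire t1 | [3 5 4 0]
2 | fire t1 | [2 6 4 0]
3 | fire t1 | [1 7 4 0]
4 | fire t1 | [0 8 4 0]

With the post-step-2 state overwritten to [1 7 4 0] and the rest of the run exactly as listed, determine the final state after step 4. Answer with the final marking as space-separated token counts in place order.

0 8 4 0

state after step 2 := [1 7 4 0]
3 | fire t1 | [0 8 4 0]
4 | fire t1 | [0 8 4 0]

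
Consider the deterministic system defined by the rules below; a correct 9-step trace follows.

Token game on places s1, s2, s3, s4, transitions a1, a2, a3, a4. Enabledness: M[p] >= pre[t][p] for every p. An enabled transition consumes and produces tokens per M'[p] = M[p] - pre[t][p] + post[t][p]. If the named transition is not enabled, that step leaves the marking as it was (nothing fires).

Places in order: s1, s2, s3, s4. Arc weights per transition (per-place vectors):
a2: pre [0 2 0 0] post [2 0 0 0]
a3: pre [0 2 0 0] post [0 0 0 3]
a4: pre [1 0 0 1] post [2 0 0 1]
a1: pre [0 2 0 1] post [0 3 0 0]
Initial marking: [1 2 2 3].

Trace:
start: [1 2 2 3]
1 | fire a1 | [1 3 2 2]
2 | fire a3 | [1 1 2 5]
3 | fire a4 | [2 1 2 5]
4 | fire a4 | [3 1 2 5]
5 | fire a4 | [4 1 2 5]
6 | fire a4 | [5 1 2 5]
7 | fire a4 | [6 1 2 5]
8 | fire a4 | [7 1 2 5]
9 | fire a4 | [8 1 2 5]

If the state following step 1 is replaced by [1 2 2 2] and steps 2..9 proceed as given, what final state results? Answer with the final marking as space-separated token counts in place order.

state after step 1 := [1 2 2 2]
2 | fire a3 | [1 0 2 5]
3 | fire a4 | [2 0 2 5]
4 | fire a4 | [3 0 2 5]
5 | fire a4 | [4 0 2 5]
6 | fire a4 | [5 0 2 5]
7 | fire a4 | [6 0 2 5]
8 | fire a4 | [7 0 2 5]
9 | fire a4 | [8 0 2 5]

8 0 2 5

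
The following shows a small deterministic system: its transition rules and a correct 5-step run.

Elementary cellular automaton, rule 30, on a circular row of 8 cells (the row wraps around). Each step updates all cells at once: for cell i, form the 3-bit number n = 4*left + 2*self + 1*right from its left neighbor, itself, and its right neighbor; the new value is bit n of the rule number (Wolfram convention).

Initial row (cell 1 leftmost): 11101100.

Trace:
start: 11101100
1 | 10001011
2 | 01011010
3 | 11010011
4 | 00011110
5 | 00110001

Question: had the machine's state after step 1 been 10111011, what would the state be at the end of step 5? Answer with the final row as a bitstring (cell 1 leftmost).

11101110

state after step 1 := 10111011
2 | 00100010
3 | 01110111
4 | 01000100
5 | 11101110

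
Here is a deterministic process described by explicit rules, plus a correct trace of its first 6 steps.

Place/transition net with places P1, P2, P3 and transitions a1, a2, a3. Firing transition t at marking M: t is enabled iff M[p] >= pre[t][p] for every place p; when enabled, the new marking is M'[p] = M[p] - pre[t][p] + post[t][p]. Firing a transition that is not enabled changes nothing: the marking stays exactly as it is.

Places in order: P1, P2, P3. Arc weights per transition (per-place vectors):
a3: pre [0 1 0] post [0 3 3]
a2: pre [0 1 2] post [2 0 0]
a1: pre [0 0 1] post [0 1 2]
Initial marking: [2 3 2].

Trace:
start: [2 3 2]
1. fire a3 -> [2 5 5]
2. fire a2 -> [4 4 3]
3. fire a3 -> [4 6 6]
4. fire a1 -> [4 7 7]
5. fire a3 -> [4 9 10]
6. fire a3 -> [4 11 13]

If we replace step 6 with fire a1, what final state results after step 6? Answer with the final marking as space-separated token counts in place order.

4 10 11

(re-executing from step 6 with the substitution; state before step 6: [4 9 10])
6. fire a1 -> [4 10 11]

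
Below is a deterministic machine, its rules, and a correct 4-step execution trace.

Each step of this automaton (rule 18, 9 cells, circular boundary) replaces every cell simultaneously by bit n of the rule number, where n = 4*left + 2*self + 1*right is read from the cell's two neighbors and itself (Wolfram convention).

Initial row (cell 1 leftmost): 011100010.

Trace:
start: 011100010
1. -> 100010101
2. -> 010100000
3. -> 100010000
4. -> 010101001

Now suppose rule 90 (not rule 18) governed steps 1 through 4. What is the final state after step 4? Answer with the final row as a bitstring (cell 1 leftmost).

(re-executing steps 1..4 under rule 90; state before step 1: 011100010)
1. -> 110110101
2. -> 010110001
3. -> 000111010
4. -> 001101001

001101001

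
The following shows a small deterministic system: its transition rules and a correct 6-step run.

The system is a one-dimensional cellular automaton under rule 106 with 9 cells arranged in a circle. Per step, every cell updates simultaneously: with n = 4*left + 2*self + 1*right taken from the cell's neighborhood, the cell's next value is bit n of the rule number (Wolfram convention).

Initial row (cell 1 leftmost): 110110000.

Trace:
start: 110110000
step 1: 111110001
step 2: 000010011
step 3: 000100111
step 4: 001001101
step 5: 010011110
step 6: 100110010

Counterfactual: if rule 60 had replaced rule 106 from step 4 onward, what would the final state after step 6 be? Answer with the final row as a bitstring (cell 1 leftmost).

101111001

(re-executing steps 4..6 under rule 60; state before step 4: 000100111)
step 4: 100110100
step 5: 110101110
step 6: 101111001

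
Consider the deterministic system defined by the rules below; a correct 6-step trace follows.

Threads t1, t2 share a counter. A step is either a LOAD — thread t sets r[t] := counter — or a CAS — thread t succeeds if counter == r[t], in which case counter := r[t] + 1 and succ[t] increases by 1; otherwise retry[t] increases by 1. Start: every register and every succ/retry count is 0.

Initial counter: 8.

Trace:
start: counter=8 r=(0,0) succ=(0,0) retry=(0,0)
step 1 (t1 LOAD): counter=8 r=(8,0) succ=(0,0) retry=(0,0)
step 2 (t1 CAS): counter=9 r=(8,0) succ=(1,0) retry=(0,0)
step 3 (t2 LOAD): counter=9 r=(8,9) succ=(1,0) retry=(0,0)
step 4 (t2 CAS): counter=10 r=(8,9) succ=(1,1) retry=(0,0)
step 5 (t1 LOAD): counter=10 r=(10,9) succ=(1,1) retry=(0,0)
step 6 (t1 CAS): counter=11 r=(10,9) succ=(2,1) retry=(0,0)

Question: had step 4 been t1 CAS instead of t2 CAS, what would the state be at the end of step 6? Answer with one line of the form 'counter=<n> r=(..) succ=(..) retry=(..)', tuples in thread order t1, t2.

(re-executing from step 4 with the substitution; state before step 4: counter=9 r=(8,9) succ=(1,0) retry=(0,0))
step 4 (t1 CAS): counter=9 r=(8,9) succ=(1,0) retry=(1,0)
step 5 (t1 LOAD): counter=9 r=(9,9) succ=(1,0) retry=(1,0)
step 6 (t1 CAS): counter=10 r=(9,9) succ=(2,0) retry=(1,0)

counter=10 r=(9,9) succ=(2,0) retry=(1,0)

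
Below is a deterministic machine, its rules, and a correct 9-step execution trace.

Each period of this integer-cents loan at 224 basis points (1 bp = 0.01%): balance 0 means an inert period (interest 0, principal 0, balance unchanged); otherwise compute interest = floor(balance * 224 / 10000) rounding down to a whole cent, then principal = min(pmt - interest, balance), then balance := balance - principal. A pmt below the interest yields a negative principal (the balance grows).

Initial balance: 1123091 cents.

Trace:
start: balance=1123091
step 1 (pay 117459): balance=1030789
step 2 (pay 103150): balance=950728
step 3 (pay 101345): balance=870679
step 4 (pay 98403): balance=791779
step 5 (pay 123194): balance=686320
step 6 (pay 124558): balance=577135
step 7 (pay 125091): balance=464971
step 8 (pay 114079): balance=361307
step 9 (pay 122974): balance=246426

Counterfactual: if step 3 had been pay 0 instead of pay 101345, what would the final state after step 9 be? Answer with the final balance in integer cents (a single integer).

362177

(re-executing from step 3 with the substitution; state before step 3: balance=950728)
step 3 (pay 0): balance=972024
step 4 (pay 98403): balance=895394
step 5 (pay 123194): balance=792256
step 6 (pay 124558): balance=685444
step 7 (pay 125091): balance=575706
step 8 (pay 114079): balance=474522
step 9 (pay 122974): balance=362177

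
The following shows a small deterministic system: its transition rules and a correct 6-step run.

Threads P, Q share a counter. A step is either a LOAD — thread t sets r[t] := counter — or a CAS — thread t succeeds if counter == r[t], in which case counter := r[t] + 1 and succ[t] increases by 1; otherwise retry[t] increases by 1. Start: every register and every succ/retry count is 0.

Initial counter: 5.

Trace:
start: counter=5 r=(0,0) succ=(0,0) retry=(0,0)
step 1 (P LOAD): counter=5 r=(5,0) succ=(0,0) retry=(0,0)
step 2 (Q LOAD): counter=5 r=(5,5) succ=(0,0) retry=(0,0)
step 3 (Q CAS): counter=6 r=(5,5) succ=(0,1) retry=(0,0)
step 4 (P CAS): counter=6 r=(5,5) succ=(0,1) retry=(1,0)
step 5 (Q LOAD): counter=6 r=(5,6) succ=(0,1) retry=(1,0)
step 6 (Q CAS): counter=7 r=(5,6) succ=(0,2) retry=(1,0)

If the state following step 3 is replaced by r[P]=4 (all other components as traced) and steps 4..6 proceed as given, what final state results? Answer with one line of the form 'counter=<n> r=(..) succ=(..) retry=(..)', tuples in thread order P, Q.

counter=7 r=(4,6) succ=(0,2) retry=(1,0)

state after step 3 := counter=6 r=(4,5) succ=(0,1) retry=(0,0)
step 4 (P CAS): counter=6 r=(4,5) succ=(0,1) retry=(1,0)
step 5 (Q LOAD): counter=6 r=(4,6) succ=(0,1) retry=(1,0)
step 6 (Q CAS): counter=7 r=(4,6) succ=(0,2) retry=(1,0)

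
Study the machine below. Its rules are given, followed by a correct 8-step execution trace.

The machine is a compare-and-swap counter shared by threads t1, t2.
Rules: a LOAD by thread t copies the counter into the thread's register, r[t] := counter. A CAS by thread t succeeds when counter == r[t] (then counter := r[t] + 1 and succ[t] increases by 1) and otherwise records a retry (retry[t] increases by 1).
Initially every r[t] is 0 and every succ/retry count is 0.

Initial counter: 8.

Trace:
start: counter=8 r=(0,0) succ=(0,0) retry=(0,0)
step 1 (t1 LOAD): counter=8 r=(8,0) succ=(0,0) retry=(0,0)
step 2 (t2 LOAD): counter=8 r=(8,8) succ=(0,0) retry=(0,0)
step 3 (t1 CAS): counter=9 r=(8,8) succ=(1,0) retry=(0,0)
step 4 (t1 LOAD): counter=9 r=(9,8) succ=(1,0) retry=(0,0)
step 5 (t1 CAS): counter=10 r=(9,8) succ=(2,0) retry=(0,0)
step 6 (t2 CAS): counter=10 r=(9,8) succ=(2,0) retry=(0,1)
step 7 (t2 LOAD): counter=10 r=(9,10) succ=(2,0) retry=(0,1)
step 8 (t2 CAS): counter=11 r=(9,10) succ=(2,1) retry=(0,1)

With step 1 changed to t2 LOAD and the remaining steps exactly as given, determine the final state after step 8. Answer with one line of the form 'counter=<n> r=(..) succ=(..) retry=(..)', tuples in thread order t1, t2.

(re-executing from step 1 with the substitution; state before step 1: counter=8 r=(0,0) succ=(0,0) retry=(0,0))
step 1 (t2 LOAD): counter=8 r=(0,8) succ=(0,0) retry=(0,0)
step 2 (t2 LOAD): counter=8 r=(0,8) succ=(0,0) retry=(0,0)
step 3 (t1 CAS): counter=8 r=(0,8) succ=(0,0) retry=(1,0)
step 4 (t1 LOAD): counter=8 r=(8,8) succ=(0,0) retry=(1,0)
step 5 (t1 CAS): counter=9 r=(8,8) succ=(1,0) retry=(1,0)
step 6 (t2 CAS): counter=9 r=(8,8) succ=(1,0) retry=(1,1)
step 7 (t2 LOAD): counter=9 r=(8,9) succ=(1,0) retry=(1,1)
step 8 (t2 CAS): counter=10 r=(8,9) succ=(1,1) retry=(1,1)

counter=10 r=(8,9) succ=(1,1) retry=(1,1)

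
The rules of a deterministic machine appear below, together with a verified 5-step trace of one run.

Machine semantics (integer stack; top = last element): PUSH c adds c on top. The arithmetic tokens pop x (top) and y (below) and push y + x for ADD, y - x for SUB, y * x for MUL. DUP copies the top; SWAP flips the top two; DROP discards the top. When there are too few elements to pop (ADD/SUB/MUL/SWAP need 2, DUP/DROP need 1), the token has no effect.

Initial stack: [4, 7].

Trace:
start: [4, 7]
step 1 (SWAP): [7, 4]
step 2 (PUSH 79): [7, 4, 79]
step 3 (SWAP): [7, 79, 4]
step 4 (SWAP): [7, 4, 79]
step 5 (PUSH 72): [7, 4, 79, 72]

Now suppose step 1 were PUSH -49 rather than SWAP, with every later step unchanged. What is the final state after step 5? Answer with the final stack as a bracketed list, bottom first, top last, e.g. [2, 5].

[4, 7, -49, 79, 72]

(re-executing from step 1 with the substitution; state before step 1: [4, 7])
step 1 (PUSH -49): [4, 7, -49]
step 2 (PUSH 79): [4, 7, -49, 79]
step 3 (SWAP): [4, 7, 79, -49]
step 4 (SWAP): [4, 7, -49, 79]
step 5 (PUSH 72): [4, 7, -49, 79, 72]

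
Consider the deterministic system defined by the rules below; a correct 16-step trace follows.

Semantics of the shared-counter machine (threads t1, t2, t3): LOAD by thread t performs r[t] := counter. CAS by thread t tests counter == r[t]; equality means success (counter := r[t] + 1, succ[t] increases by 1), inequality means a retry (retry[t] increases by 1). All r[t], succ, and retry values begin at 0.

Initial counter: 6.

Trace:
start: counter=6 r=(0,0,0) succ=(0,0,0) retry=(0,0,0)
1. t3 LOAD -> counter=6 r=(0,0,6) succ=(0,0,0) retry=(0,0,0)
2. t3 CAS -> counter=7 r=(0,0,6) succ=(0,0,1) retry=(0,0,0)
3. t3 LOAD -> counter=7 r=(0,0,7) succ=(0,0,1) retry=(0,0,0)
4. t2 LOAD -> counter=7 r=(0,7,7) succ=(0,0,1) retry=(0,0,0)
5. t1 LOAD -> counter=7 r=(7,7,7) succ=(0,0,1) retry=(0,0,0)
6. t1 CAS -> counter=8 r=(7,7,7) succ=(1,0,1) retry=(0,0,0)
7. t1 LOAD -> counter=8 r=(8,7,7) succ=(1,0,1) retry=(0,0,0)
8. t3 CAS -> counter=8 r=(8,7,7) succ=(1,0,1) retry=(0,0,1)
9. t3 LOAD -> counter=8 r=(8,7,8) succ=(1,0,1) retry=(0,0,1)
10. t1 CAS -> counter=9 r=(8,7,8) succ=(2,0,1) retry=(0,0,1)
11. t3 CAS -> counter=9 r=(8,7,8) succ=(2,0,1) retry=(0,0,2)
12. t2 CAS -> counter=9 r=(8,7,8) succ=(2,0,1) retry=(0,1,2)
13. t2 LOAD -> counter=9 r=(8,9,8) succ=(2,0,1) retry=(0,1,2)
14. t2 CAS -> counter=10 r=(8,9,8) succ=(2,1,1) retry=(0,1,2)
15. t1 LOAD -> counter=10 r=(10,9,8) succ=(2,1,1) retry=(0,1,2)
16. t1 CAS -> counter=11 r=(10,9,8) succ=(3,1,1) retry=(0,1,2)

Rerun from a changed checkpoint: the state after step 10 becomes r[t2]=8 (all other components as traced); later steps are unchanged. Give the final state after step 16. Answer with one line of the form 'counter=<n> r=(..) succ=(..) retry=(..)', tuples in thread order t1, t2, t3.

counter=11 r=(10,9,8) succ=(3,1,1) retry=(0,1,2)

state after step 10 := counter=9 r=(8,8,8) succ=(2,0,1) retry=(0,0,1)
11. t3 CAS -> counter=9 r=(8,8,8) succ=(2,0,1) retry=(0,0,2)
12. t2 CAS -> counter=9 r=(8,8,8) succ=(2,0,1) retry=(0,1,2)
13. t2 LOAD -> counter=9 r=(8,9,8) succ=(2,0,1) retry=(0,1,2)
14. t2 CAS -> counter=10 r=(8,9,8) succ=(2,1,1) retry=(0,1,2)
15. t1 LOAD -> counter=10 r=(10,9,8) succ=(2,1,1) retry=(0,1,2)
16. t1 CAS -> counter=11 r=(10,9,8) succ=(3,1,1) retry=(0,1,2)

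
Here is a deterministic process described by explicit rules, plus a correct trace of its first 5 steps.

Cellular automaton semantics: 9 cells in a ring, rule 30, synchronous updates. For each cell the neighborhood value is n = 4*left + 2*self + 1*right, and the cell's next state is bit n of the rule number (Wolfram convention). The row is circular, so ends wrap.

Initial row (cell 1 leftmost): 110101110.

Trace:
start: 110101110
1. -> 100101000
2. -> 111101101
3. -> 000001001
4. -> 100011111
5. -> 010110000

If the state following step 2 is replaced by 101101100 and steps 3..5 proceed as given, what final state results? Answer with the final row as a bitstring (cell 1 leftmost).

011000011

state after step 2 := 101101100
3. -> 101001011
4. -> 001111010
5. -> 011000011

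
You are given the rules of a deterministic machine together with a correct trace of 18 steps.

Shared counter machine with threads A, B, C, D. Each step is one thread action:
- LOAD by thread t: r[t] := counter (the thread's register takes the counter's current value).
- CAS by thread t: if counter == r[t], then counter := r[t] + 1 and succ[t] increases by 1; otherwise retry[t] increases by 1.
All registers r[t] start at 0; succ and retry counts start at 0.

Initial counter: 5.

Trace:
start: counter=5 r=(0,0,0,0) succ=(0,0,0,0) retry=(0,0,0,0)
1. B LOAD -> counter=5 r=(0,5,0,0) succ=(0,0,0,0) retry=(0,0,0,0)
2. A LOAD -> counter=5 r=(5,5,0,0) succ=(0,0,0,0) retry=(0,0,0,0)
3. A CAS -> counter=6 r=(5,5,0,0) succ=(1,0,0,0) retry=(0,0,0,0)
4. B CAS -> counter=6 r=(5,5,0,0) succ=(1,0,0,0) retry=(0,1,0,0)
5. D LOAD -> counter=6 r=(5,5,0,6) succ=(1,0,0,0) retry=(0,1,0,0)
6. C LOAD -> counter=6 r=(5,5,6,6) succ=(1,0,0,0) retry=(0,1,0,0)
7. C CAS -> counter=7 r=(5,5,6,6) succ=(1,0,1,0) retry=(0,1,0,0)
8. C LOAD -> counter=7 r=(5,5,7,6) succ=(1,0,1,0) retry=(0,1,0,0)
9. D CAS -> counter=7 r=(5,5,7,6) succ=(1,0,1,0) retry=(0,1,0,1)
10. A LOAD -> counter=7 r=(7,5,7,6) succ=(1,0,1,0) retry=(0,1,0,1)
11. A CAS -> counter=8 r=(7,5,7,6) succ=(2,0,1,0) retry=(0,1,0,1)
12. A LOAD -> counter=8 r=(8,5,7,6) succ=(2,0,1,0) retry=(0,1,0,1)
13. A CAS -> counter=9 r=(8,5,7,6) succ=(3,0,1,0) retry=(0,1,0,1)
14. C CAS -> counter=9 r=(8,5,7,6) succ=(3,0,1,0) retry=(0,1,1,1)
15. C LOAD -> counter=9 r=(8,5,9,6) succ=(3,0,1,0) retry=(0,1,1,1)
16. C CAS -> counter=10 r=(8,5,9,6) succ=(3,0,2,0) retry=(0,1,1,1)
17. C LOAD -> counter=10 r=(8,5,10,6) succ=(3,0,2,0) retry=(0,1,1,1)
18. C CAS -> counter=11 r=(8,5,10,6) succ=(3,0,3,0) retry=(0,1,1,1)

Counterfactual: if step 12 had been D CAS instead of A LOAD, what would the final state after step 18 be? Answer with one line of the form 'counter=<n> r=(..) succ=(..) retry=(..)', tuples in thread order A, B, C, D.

counter=10 r=(7,5,9,6) succ=(2,0,3,0) retry=(1,1,1,2)

(re-executing from step 12 with the substitution; state before step 12: counter=8 r=(7,5,7,6) succ=(2,0,1,0) retry=(0,1,0,1))
12. D CAS -> counter=8 r=(7,5,7,6) succ=(2,0,1,0) retry=(0,1,0,2)
13. A CAS -> counter=8 r=(7,5,7,6) succ=(2,0,1,0) retry=(1,1,0,2)
14. C CAS -> counter=8 r=(7,5,7,6) succ=(2,0,1,0) retry=(1,1,1,2)
15. C LOAD -> counter=8 r=(7,5,8,6) succ=(2,0,1,0) retry=(1,1,1,2)
16. C CAS -> counter=9 r=(7,5,8,6) succ=(2,0,2,0) retry=(1,1,1,2)
17. C LOAD -> counter=9 r=(7,5,9,6) succ=(2,0,2,0) retry=(1,1,1,2)
18. C CAS -> counter=10 r=(7,5,9,6) succ=(2,0,3,0) retry=(1,1,1,2)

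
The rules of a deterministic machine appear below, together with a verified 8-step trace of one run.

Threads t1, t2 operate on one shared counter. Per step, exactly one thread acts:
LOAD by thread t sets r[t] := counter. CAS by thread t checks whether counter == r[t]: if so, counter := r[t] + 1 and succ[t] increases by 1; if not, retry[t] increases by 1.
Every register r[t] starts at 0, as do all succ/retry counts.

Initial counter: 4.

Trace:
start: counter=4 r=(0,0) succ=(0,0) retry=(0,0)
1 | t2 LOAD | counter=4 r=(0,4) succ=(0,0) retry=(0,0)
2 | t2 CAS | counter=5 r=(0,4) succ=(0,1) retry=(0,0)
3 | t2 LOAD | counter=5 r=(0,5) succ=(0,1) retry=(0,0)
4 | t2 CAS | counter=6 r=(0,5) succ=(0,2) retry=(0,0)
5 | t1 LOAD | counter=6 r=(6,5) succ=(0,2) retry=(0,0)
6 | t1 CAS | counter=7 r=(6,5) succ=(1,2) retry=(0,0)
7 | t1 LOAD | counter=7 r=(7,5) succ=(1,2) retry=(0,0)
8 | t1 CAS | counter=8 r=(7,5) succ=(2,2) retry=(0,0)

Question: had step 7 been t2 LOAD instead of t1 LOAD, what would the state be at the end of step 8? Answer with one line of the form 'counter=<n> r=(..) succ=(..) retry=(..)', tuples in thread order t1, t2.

(re-executing from step 7 with the substitution; state before step 7: counter=7 r=(6,5) succ=(1,2) retry=(0,0))
7 | t2 LOAD | counter=7 r=(6,7) succ=(1,2) retry=(0,0)
8 | t1 CAS | counter=7 r=(6,7) succ=(1,2) retry=(1,0)

counter=7 r=(6,7) succ=(1,2) retry=(1,0)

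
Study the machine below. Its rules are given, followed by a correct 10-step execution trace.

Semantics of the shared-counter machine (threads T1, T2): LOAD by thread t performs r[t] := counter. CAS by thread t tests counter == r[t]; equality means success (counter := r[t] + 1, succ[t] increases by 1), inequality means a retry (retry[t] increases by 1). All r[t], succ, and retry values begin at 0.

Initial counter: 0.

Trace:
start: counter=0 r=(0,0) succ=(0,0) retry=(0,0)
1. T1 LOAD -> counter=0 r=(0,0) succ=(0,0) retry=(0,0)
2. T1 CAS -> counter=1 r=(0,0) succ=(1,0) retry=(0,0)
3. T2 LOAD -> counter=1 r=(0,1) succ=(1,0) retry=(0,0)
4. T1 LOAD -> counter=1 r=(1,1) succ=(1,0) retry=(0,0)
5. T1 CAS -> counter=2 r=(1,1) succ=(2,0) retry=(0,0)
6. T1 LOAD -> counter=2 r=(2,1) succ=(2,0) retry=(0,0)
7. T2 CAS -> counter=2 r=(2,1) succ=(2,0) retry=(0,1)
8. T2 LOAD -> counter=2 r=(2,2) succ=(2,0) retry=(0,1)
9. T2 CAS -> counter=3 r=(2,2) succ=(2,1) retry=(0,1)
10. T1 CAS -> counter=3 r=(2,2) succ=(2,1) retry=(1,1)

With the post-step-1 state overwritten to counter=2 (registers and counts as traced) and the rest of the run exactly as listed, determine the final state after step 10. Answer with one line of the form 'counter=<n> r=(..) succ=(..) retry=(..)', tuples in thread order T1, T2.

state after step 1 := counter=2 r=(0,0) succ=(0,0) retry=(0,0)
2. T1 CAS -> counter=2 r=(0,0) succ=(0,0) retry=(1,0)
3. T2 LOAD -> counter=2 r=(0,2) succ=(0,0) retry=(1,0)
4. T1 LOAD -> counter=2 r=(2,2) succ=(0,0) retry=(1,0)
5. T1 CAS -> counter=3 r=(2,2) succ=(1,0) retry=(1,0)
6. T1 LOAD -> counter=3 r=(3,2) succ=(1,0) retry=(1,0)
7. T2 CAS -> counter=3 r=(3,2) succ=(1,0) retry=(1,1)
8. T2 LOAD -> counter=3 r=(3,3) succ=(1,0) retry=(1,1)
9. T2 CAS -> counter=4 r=(3,3) succ=(1,1) retry=(1,1)
10. T1 CAS -> counter=4 r=(3,3) succ=(1,1) retry=(2,1)

counter=4 r=(3,3) succ=(1,1) retry=(2,1)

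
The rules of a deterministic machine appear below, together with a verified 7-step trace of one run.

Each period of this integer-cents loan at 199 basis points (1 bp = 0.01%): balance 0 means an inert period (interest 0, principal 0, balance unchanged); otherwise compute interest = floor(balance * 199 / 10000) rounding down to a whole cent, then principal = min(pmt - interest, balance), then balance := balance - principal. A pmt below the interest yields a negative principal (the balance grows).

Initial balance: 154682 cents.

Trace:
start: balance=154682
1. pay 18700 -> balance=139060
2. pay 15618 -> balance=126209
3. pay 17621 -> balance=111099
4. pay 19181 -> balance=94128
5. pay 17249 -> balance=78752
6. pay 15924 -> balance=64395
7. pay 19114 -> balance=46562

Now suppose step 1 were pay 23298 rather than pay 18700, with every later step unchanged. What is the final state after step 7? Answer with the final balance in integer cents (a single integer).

(re-executing from step 1 with the substitution; state before step 1: balance=154682)
1. pay 23298 -> balance=134462
2. pay 15618 -> balance=121519
3. pay 17621 -> balance=106316
4. pay 19181 -> balance=89250
5. pay 17249 -> balance=73777
6. pay 15924 -> balance=59321
7. pay 19114 -> balance=41387

41387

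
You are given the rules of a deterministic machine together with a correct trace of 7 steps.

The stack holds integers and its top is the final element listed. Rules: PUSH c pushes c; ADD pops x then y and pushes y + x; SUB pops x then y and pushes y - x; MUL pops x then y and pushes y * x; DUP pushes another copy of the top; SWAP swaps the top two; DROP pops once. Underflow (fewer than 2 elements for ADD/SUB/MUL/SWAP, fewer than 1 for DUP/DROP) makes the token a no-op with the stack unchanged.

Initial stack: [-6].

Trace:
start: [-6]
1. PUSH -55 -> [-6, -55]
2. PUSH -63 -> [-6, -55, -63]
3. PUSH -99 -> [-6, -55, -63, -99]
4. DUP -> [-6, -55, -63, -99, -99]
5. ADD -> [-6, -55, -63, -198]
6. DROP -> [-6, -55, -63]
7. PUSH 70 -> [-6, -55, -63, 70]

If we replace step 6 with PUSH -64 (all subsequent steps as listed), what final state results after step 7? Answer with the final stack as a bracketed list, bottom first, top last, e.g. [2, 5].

[-6, -55, -63, -198, -64, 70]

(re-executing from step 6 with the substitution; state before step 6: [-6, -55, -63, -198])
6. PUSH -64 -> [-6, -55, -63, -198, -64]
7. PUSH 70 -> [-6, -55, -63, -198, -64, 70]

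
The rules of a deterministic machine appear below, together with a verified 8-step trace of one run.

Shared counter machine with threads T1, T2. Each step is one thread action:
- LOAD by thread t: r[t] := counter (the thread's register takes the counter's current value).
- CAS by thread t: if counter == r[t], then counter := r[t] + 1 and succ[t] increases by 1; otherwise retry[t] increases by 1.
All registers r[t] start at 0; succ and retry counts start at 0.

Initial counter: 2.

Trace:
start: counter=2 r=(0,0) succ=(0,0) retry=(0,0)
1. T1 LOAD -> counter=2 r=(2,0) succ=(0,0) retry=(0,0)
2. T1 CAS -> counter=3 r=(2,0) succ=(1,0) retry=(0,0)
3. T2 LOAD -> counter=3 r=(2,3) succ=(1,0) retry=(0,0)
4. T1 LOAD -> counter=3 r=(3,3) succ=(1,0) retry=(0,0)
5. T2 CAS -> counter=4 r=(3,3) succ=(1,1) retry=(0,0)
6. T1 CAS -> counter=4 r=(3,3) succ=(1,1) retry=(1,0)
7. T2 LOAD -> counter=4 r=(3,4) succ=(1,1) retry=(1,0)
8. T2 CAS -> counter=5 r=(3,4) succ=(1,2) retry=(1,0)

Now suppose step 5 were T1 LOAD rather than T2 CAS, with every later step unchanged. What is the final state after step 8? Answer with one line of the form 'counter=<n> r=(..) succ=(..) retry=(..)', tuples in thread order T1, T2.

(re-executing from step 5 with the substitution; state before step 5: counter=3 r=(3,3) succ=(1,0) retry=(0,0))
5. T1 LOAD -> counter=3 r=(3,3) succ=(1,0) retry=(0,0)
6. T1 CAS -> counter=4 r=(3,3) succ=(2,0) retry=(0,0)
7. T2 LOAD -> counter=4 r=(3,4) succ=(2,0) retry=(0,0)
8. T2 CAS -> counter=5 r=(3,4) succ=(2,1) retry=(0,0)

counter=5 r=(3,4) succ=(2,1) retry=(0,0)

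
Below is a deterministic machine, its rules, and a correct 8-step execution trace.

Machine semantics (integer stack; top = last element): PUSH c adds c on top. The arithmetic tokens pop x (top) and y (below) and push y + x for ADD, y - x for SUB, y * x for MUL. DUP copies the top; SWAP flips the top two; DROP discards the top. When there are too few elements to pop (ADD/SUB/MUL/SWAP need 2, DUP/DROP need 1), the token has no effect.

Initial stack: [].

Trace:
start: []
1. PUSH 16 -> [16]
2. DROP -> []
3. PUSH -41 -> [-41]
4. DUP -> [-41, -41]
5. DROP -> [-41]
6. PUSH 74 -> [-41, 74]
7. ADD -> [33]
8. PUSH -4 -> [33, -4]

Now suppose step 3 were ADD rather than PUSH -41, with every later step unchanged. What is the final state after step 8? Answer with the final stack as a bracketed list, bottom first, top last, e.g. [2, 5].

(re-executing from step 3 with the substitution; state before step 3: [])
3. ADD -> []
4. DUP -> []
5. DROP -> []
6. PUSH 74 -> [74]
7. ADD -> [74]
8. PUSH -4 -> [74, -4]

[74, -4]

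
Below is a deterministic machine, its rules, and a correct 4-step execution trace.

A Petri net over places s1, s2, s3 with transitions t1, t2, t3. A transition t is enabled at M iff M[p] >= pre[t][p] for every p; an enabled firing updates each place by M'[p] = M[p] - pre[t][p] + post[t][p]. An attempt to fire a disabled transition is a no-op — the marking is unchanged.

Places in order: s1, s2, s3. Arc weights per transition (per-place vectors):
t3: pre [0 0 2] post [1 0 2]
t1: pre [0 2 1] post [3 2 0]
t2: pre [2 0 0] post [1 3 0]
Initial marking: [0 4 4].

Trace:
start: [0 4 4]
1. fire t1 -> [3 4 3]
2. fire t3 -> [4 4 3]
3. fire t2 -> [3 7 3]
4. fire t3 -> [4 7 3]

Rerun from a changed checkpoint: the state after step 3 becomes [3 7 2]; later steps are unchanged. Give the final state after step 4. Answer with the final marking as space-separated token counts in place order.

4 7 2

state after step 3 := [3 7 2]
4. fire t3 -> [4 7 2]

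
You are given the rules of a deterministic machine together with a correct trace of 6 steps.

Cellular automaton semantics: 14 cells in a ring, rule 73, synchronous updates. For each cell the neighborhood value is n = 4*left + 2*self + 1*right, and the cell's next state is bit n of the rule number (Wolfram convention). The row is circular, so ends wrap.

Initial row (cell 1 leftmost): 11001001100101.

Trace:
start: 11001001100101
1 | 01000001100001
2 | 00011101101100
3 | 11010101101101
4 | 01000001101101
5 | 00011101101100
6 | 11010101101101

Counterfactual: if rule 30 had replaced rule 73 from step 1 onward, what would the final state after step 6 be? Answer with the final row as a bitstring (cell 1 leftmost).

(re-executing steps 1..6 under rule 30; state before step 1: 11001001100101)
1 | 00111111011101
2 | 11100000010001
3 | 00010000111011
4 | 10111001100010
5 | 10100111010110
6 | 10111100010100

10111100010100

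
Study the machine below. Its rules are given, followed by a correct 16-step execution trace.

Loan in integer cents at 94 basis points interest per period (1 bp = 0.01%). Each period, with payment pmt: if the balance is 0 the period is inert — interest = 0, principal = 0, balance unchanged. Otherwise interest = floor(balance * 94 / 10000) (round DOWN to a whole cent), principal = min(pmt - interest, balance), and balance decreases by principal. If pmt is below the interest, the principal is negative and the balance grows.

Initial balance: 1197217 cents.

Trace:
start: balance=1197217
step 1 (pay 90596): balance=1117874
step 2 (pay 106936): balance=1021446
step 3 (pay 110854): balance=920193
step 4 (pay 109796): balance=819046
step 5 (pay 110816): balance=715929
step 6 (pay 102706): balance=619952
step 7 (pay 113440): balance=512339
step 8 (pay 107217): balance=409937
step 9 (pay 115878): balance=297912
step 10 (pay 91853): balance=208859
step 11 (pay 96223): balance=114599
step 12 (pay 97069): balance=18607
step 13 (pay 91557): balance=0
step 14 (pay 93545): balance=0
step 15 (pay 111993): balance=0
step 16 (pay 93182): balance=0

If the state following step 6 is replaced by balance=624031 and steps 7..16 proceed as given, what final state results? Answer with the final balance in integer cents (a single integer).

state after step 6 := balance=624031
step 7 (pay 113440): balance=516456
step 8 (pay 107217): balance=414093
step 9 (pay 115878): balance=302107
step 10 (pay 91853): balance=213093
step 11 (pay 96223): balance=118873
step 12 (pay 97069): balance=22921
step 13 (pay 91557): balance=0
step 14 (pay 93545): balance=0
step 15 (pay 111993): balance=0
step 16 (pay 93182): balance=0

0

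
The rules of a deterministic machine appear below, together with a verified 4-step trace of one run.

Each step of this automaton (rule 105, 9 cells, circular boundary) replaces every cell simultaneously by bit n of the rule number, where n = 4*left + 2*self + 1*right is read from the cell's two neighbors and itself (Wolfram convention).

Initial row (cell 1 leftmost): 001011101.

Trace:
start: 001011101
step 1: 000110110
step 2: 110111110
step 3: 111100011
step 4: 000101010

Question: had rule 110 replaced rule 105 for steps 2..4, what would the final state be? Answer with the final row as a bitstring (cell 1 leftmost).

111000110

(re-executing steps 2..4 under rule 110; state before step 2: 000110110)
step 2: 001111110
step 3: 011000010
step 4: 111000110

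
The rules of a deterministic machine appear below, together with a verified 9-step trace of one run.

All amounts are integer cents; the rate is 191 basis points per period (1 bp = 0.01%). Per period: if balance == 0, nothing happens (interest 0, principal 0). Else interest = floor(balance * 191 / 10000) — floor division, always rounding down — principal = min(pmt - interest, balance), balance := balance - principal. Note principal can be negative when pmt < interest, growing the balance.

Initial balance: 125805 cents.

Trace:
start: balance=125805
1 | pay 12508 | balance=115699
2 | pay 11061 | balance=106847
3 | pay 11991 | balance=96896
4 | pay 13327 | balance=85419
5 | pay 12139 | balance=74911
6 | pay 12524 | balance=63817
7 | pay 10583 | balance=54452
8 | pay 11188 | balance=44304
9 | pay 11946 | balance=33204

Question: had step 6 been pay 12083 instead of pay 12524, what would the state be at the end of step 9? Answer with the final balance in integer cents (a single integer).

(re-executing from step 6 with the substitution; state before step 6: balance=74911)
6 | pay 12083 | balance=64258
7 | pay 10583 | balance=54902
8 | pay 11188 | balance=44762
9 | pay 11946 | balance=33670

33670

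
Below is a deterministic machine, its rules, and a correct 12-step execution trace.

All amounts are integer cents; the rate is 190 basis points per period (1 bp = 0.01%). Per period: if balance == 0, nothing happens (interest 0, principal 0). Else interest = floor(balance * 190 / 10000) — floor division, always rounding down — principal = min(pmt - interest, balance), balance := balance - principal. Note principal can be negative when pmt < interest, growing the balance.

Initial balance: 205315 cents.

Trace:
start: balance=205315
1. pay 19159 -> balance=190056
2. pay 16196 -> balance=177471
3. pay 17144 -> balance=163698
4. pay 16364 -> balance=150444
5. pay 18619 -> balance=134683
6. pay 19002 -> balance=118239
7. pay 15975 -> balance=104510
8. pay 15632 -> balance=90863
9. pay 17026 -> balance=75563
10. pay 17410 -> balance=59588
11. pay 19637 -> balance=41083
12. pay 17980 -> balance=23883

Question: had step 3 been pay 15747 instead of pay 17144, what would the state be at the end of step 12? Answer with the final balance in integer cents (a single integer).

25538

(re-executing from step 3 with the substitution; state before step 3: balance=177471)
3. pay 15747 -> balance=165095
4. pay 16364 -> balance=151867
5. pay 18619 -> balance=136133
6. pay 19002 -> balance=119717
7. pay 15975 -> balance=106016
8. pay 15632 -> balance=92398
9. pay 17026 -> balance=77127
10. pay 17410 -> balance=61182
11. pay 19637 -> balance=42707
12. pay 17980 -> balance=25538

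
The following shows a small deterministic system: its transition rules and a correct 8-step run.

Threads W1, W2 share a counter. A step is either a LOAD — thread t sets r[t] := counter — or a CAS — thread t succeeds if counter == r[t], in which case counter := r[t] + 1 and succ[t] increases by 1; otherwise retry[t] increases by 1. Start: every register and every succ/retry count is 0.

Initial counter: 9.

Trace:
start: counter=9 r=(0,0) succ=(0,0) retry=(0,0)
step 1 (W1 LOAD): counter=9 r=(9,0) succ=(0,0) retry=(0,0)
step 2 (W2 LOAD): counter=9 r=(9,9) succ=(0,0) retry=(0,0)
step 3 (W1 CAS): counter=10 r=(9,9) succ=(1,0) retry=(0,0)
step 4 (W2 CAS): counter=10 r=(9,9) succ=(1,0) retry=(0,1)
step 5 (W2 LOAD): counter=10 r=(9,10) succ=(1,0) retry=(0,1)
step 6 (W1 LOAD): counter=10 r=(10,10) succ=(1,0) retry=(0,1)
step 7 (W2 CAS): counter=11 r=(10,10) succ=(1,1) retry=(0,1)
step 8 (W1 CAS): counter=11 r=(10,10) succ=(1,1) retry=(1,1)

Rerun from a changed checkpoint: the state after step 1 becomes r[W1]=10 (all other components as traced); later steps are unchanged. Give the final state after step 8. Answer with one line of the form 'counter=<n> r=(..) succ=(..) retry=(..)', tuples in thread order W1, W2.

state after step 1 := counter=9 r=(10,0) succ=(0,0) retry=(0,0)
step 2 (W2 LOAD): counter=9 r=(10,9) succ=(0,0) retry=(0,0)
step 3 (W1 CAS): counter=9 r=(10,9) succ=(0,0) retry=(1,0)
step 4 (W2 CAS): counter=10 r=(10,9) succ=(0,1) retry=(1,0)
step 5 (W2 LOAD): counter=10 r=(10,10) succ=(0,1) retry=(1,0)
step 6 (W1 LOAD): counter=10 r=(10,10) succ=(0,1) retry=(1,0)
step 7 (W2 CAS): counter=11 r=(10,10) succ=(0,2) retry=(1,0)
step 8 (W1 CAS): counter=11 r=(10,10) succ=(0,2) retry=(2,0)

counter=11 r=(10,10) succ=(0,2) retry=(2,0)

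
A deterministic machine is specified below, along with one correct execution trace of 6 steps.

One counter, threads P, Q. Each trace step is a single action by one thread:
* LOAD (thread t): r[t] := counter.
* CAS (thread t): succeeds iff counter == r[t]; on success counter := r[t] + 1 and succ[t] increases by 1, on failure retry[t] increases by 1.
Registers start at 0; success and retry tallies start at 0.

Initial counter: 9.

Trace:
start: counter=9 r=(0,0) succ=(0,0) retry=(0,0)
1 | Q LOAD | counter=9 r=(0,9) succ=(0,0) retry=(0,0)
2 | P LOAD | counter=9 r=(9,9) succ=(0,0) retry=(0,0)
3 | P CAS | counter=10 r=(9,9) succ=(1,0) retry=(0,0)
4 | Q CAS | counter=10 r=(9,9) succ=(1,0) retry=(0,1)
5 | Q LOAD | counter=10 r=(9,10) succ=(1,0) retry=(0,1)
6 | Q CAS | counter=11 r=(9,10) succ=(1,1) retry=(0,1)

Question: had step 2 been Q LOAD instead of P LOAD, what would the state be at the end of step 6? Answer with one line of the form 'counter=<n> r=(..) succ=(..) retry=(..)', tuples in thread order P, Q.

counter=11 r=(0,10) succ=(0,2) retry=(1,0)

(re-executing from step 2 with the substitution; state before step 2: counter=9 r=(0,9) succ=(0,0) retry=(0,0))
2 | Q LOAD | counter=9 r=(0,9) succ=(0,0) retry=(0,0)
3 | P CAS | counter=9 r=(0,9) succ=(0,0) retry=(1,0)
4 | Q CAS | counter=10 r=(0,9) succ=(0,1) retry=(1,0)
5 | Q LOAD | counter=10 r=(0,10) succ=(0,1) retry=(1,0)
6 | Q CAS | counter=11 r=(0,10) succ=(0,2) retry=(1,0)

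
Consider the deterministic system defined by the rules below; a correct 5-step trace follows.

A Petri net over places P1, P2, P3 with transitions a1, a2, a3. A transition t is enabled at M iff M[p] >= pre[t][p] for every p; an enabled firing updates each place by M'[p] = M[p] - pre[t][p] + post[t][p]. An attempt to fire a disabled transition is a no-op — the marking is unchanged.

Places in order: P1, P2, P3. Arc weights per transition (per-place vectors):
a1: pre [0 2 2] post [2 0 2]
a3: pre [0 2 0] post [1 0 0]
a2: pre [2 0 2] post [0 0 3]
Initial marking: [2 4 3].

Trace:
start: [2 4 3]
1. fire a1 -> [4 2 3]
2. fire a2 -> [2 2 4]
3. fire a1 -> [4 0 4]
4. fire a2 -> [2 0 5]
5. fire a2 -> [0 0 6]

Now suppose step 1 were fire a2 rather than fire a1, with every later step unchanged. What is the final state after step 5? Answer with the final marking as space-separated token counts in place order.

(re-executing from step 1 with the substitution; state before step 1: [2 4 3])
1. fire a2 -> [0 4 4]
2. fire a2 -> [0 4 4]
3. fire a1 -> [2 2 4]
4. fire a2 -> [0 2 5]
5. fire a2 -> [0 2 5]

0 2 5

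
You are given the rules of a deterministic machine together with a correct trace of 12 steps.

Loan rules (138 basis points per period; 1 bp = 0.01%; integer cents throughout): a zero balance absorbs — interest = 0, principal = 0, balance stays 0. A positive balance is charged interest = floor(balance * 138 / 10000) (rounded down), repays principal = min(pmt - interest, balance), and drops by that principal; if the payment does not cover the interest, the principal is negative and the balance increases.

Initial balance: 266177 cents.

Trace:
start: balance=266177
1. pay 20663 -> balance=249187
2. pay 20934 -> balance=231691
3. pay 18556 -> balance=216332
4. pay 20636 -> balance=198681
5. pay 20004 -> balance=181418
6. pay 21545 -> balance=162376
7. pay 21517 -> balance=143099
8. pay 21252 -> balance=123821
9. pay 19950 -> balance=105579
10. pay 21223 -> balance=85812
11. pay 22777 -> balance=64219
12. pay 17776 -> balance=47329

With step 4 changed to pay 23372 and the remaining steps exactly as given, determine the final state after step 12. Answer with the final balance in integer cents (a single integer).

(re-executing from step 4 with the substitution; state before step 4: balance=216332)
4. pay 23372 -> balance=195945
5. pay 20004 -> balance=178645
6. pay 21545 -> balance=159565
7. pay 21517 -> balance=140249
8. pay 21252 -> balance=120932
9. pay 19950 -> balance=102650
10. pay 21223 -> balance=82843
11. pay 22777 -> balance=61209
12. pay 17776 -> balance=44277

44277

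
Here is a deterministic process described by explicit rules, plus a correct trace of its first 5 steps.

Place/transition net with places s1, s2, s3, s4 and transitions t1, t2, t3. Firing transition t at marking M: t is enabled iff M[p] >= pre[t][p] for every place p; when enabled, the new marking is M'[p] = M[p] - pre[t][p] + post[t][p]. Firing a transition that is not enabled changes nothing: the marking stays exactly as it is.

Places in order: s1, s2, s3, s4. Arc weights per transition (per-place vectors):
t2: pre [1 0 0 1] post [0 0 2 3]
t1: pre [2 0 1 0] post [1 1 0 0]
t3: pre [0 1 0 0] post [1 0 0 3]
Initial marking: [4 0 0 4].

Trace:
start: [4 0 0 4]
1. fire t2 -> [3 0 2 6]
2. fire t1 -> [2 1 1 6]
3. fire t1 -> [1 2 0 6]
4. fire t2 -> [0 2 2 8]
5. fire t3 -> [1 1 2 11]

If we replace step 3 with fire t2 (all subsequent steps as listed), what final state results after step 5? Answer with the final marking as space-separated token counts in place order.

(re-executing from step 3 with the substitution; state before step 3: [2 1 1 6])
3. fire t2 -> [1 1 3 8]
4. fire t2 -> [0 1 5 10]
5. fire t3 -> [1 0 5 13]

1 0 5 13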